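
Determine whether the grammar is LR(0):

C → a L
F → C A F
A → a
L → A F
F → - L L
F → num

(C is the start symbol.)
Yes, the grammar is LR(0)

A grammar is LR(0) if no state in the canonical LR(0) collection has:
  - both a shift item (dot before a terminal) and a complete item (shift-reduce conflict), or
  - two or more complete items (reduce-reduce conflict; the accept item [C' → C .] counts as a complete item here).

Augment with C' → C and build the canonical LR(0) collection (I0 = CLOSURE({[C' → . C]}), then GOTO on every symbol after a dot until no new states appear). It has 14 states:
  I0: { [C → . a L], [C' → . C] }  — shift
  I1: { [C' → C .] }  — accept
  I2: { [A → . a], [C → a . L], [L → . A F] }  — shift
  I3: { [C → . a L], [F → . - L L], [F → . C A F], [F → . num], [L → A . F] }  — shift
  I4: { [C → a L .] }  — reduce
  I5: { [A → a .] }  — reduce
  I6: { [A → . a], [F → - . L L], [L → . A F] }  — shift
  I7: { [A → . a], [F → C . A F] }  — shift
  I8: { [L → A F .] }  — reduce
  I9: { [F → num .] }  — reduce
  I10: { [C → . a L], [F → . - L L], [F → . C A F], [F → . num], [F → C A . F] }  — shift
  I11: { [F → C A F .] }  — reduce
  I12: { [A → . a], [F → - L . L], [L → . A F] }  — shift
  I13: { [F → - L L .] }  — reduce

Every state is either a pure shift/goto state or contains exactly one complete item and nothing to shift — no conflicts. The grammar is LR(0).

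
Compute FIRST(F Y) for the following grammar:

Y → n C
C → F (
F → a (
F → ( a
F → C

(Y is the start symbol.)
{ '(', 'a' }

FIRST sets of the non-terminals involved (from the grammar, by fixed-point iteration):
  FIRST(F) = { '(', 'a' }

To compute FIRST(F Y), process the symbols left to right:
Symbol F is a non-terminal. Add FIRST(F) \ {ε} = { '(', 'a' }
F is not nullable (ε ∉ FIRST(F)), so stop here.
FIRST(F Y) = { '(', 'a' }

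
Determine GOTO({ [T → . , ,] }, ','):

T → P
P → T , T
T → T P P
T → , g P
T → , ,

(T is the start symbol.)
{ [T → , . ,] }

GOTO(I, ',') = CLOSURE({ [A → αX.β] : [A → α.Xβ] ∈ I, X = ',' })

Items with dot before ',', with the dot advanced:
  [T → . , ,] → [T → , . ,]
Closure adds nothing (no advanced item has the dot before a non-terminal).

GOTO = { [T → , . ,] }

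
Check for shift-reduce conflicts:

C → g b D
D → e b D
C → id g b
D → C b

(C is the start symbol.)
No shift-reduce conflicts

Augment with C' → C and build the canonical LR(0) collection (I0 = CLOSURE({[C' → . C]}), then GOTO on every symbol after a dot until no new states appear). It has 13 states:
  I0: { [C → . g b D], [C → . id g b], [C' → . C] }  — shift
  I1: { [C' → C .] }  — accept
  I2: { [C → g . b D] }  — shift
  I3: { [C → id . g b] }  — shift
  I4: { [C → id g . b] }  — shift
  I5: { [C → id g b .] }  — reduce
  I6: { [C → . g b D], [C → . id g b], [C → g b . D], [D → . C b], [D → . e b D] }  — shift
  I7: { [D → C . b] }  — shift
  I8: { [C → g b D .] }  — reduce
  I9: { [D → e . b D] }  — shift
  I10: { [C → . g b D], [C → . id g b], [D → . C b], [D → . e b D], [D → e b . D] }  — shift
  I11: { [D → e b D .] }  — reduce
  I12: { [D → C b .] }  — reduce

No state contains both a complete item and a shift item.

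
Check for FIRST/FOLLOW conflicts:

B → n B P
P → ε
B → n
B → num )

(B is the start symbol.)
A FIRST/FOLLOW conflict occurs when a non-terminal N has a nullable alternative N → β (β ⇒* ε) and another alternative N → α with FIRST(α) ∩ FOLLOW(N) ≠ ∅: on such a lookahead the parser cannot decide between expanding α and letting N vanish via β.

Nullable non-terminals: P.
P has a nullable alternative but only one production, so nothing to check.

B has no nullable alternative, so no FIRST/FOLLOW check is needed there.

No FIRST/FOLLOW conflicts found.

Answer: No FIRST/FOLLOW conflicts.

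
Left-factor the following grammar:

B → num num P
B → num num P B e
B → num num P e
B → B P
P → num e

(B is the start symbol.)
B → num num P B'
B' → ε
B' → B e
B' → e
B → B P
P → num e

Left-factoring transforms A → αβ₁ | αβ₂ into A → αA' and A' → β₁ | β₂
(α is the longest common prefix among the alternatives). Repeat until
no nonterminal has two alternatives with a common prefix.

Round 1: B has alternatives sharing prefix 'num num P'. Introduce B': B → num num P B'
  Add: B' → ε
  Add: B' → B e
  Add: B' → e

No remaining common prefixes — done.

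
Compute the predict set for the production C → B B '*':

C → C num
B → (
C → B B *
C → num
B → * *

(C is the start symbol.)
{ '(', '*' }

PREDICT(C → B B '*') = (FIRST(RHS) \ {ε}) ∪ (FOLLOW(C) if ε ∈ FIRST(RHS), i.e. RHS ⇒* ε)
FIRST(B) = { '(', '*' }
FIRST(B B '*') = { '(', '*' }
ε ∉ FIRST(B B '*'), so FOLLOW(C) is not added.
PREDICT(C → B B '*') = { '(', '*' }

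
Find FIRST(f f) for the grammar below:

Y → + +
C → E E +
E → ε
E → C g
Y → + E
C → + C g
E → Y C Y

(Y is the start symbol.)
To compute FIRST(f f), process the symbols left to right:
Symbol f is a terminal. Add 'f' and stop.
FIRST(f f) = { 'f' }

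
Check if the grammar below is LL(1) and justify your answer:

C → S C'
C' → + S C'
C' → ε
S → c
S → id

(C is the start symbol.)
A grammar is LL(1) if for each non-terminal N with multiple productions, the predict sets of those productions are pairwise disjoint, where PREDICT(N → α) = (FIRST(α) \ {ε}) ∪ (FOLLOW(N) if α ⇒* ε).

Relevant sets:
  FOLLOW(C') = { $ }

For C':
  PREDICT(C' → '+' S C') = { '+' }
  PREDICT(C' → ε) = { $ }
For S:
  PREDICT(S → c) = { 'c' }
  PREDICT(S → id) = { 'id' }
C has a single production, so nothing to check there.

All predict sets are disjoint. The grammar IS LL(1).

Answer: Yes, the grammar is LL(1).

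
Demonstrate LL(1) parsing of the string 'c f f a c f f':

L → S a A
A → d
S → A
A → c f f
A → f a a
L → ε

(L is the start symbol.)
LL(1) parsing maintains a stack (initially the start symbol over $) and the input. At each step: if the stack top is a terminal, match it against the current input token; if it is a non-terminal N, replace it with the RHS of M[N, lookahead] (the unique production whose predict set contains the lookahead).

Stack is shown with the top on the left.

Stack        Input            Action
------------------------------------
L $          c f f a c f f $  output L → S a A
S a A $      c f f a c f f $  output S → A
A a A $      c f f a c f f $  output A → c f f
c f f a A $  c f f a c f f $  match 'c'
f f a A $    f f a c f f $    match 'f'
f a A $      f a c f f $      match 'f'
a A $        a c f f $        match 'a'
A $          c f f $          output A → c f f
c f f $      c f f $          match 'c'
f f $        f f $            match 'f'
f $          f $              match 'f'
$            $                accept

The string is accepted.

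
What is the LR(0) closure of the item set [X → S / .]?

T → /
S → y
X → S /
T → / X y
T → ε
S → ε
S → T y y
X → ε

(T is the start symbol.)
To compute CLOSURE, for each item [A → α.Bβ] where B is a non-terminal, add [B → .γ] for all productions B → γ; repeat for the newly added items until nothing changes.

Start with: [X → S / .]
The dot is at the end, so nothing is added.

CLOSURE = { [X → S / .] }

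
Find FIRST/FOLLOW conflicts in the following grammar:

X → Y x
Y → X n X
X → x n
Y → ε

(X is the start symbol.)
Yes. Y → X n X with FOLLOW(Y) on { 'x' }

A FIRST/FOLLOW conflict occurs when a non-terminal N has a nullable alternative N → β (β ⇒* ε) and another alternative N → α with FIRST(α) ∩ FOLLOW(N) ≠ ∅: on such a lookahead the parser cannot decide between expanding α and letting N vanish via β.

Nullable non-terminals: Y.
FIRST sets used below: FIRST(X) = { 'x' }

Y: nullable alternative(s) Y → ε; FOLLOW(Y) = { 'x' }
  Y → X n X: FIRST \ {ε} = { 'x' } — overlaps FOLLOW(Y) on { 'x' }: CONFLICT
  Y → ε: FIRST \ {ε} = { } — this is the only nullable alternative, skip

X has no nullable alternative, so no FIRST/FOLLOW check is needed there.

So the grammar has 1 FIRST/FOLLOW conflict (marked CONFLICT above).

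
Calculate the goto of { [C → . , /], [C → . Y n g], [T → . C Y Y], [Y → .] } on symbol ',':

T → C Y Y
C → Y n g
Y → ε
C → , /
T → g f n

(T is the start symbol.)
{ [C → , . /] }

GOTO(I, ',') = CLOSURE({ [A → αX.β] : [A → α.Xβ] ∈ I, X = ',' })

Items with dot before ',', with the dot advanced:
  [C → . , /] → [C → , . /]
Closure adds nothing (no advanced item has the dot before a non-terminal).

GOTO = { [C → , . /] }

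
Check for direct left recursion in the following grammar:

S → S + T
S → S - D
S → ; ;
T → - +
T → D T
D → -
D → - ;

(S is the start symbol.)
Yes, S is left-recursive

S → S + T: LEFT RECURSIVE (starts with S)
S → S - D: LEFT RECURSIVE (starts with S)
S → ; ;: starts with ';'
T → - +: starts with '-'
T → D T: starts with D
D → -: starts with '-'
D → - ;: starts with '-'

The grammar has direct left recursion on: S.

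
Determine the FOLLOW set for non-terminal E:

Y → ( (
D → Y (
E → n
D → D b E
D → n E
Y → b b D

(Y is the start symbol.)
To compute FOLLOW(E), find every occurrence of E on a right-hand side N → α E β: add FIRST(β) \ {ε}, and if β is empty or nullable also add FOLLOW(N). Iterate to a fixed point.

In D → D b E: E is at the end, add FOLLOW(D)
In D → n E: E is at the end, add FOLLOW(D)

The FOLLOW sets referred to above (computed the same way, to a fixed point):
  FOLLOW(D) = { $, '(', 'b' }

Taking the union: FOLLOW(E) = { $, '(', 'b' }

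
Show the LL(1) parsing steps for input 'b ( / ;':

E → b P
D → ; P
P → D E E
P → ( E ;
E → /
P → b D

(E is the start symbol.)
Stack is shown with the top on the left.

Stack    Input      Action
--------------------------
E $      b ( / ; $  output E → b P
b P $    b ( / ; $  match 'b'
P $      ( / ; $    output P → ( E ;
( E ; $  ( / ; $    match '('
E ; $    / ; $      output E → /
/ ; $    / ; $      match '/'
; $      ; $        match ';'
$        $          accept

The string is accepted.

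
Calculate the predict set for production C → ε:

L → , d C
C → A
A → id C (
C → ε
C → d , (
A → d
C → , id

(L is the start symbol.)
PREDICT(C → ε) = (FIRST(RHS) \ {ε}) ∪ (FOLLOW(C) if ε ∈ FIRST(RHS), i.e. RHS ⇒* ε)
The right-hand side is ε (FIRST(ε) = { ε }), so the predict set is FOLLOW(C) = { $, '(' }
PREDICT(C → ε) = { $, '(' }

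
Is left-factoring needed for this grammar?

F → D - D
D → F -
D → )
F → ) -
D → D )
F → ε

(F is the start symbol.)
No, left-factoring is not needed

Left-factoring is needed when two productions for the same non-terminal
share a common prefix on the right-hand side.

Productions for F:
  F → D - D
  F → ) -
  F → ε
Productions for D:
  D → F -
  D → )
  D → D )

No common prefixes found.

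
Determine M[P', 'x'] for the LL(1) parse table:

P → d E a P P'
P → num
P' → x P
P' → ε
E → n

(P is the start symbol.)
P' → x P, P' → ε

To find M[P', 'x'], we find productions for P' where 'x' is in the predict set (PREDICT(N → α) = (FIRST(α) \ {ε}) ∪ (FOLLOW(N) if α ⇒* ε)).

Relevant sets:
  FOLLOW(P') = { $, 'x' }

P' → x P: PREDICT = { 'x' }
  'x' is in predict set, so this production goes in M[P', 'x']
P' → ε: PREDICT = { $, 'x' }
  'x' is in predict set, so this production goes in M[P', 'x']

M[P', 'x'] = P' → x P, P' → ε  (a multiply-defined cell — the grammar is not LL(1))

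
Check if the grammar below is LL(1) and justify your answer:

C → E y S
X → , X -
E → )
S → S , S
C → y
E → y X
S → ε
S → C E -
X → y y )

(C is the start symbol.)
A grammar is LL(1) if for each non-terminal N with multiple productions, the predict sets of those productions are pairwise disjoint, where PREDICT(N → α) = (FIRST(α) \ {ε}) ∪ (FOLLOW(N) if α ⇒* ε).

Relevant sets:
  FIRST(E) = { ')', 'y' }
  FIRST(S) = { ')', ',', 'y', ε }
  FIRST(C) = { ')', 'y' }
  FOLLOW(S) = { $, ')', ',', 'y' }

For C:
  PREDICT(C → E y S) = { ')', 'y' }
  PREDICT(C → y) = { 'y' }
For X:
  PREDICT(X → ',' X '-') = { ',' }
  PREDICT(X → y y ')') = { 'y' }
For E:
  PREDICT(E → ')') = { ')' }
  PREDICT(E → y X) = { 'y' }
For S:
  PREDICT(S → S ',' S) = { ')', ',', 'y' }
  PREDICT(S → ε) = { $, ')', ',', 'y' }
  PREDICT(S → C E '-') = { ')', 'y' }

Conflict found: Predict set conflict for C: { 'y' }
The grammar is NOT LL(1).

Answer: No. Predict set conflict for C: { 'y' }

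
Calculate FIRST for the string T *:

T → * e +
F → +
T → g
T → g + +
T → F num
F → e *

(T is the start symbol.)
FIRST sets of the non-terminals involved (from the grammar, by fixed-point iteration):
  FIRST(T) = { '*', '+', 'e', 'g' }

To compute FIRST(T *), process the symbols left to right:
Symbol T is a non-terminal. Add FIRST(T) \ {ε} = { '*', '+', 'e', 'g' }
T is not nullable (ε ∉ FIRST(T)), so stop here.
FIRST(T *) = { '*', '+', 'e', 'g' }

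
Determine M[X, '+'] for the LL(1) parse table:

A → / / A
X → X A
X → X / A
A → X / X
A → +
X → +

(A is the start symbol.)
To find M[X, '+'], we find productions for X where '+' is in the predict set (PREDICT(N → α) = (FIRST(α) \ {ε}) ∪ (FOLLOW(N) if α ⇒* ε)).

Relevant sets:
  FIRST(X) = { '+' }

X → X A: PREDICT = { '+' }
  '+' is in predict set, so this production goes in M[X, '+']
X → X / A: PREDICT = { '+' }
  '+' is in predict set, so this production goes in M[X, '+']
X → +: PREDICT = { '+' }
  '+' is in predict set, so this production goes in M[X, '+']

M[X, '+'] = X → X A, X → X / A, X → +  (a multiply-defined cell — the grammar is not LL(1))

Answer: X → X A, X → X / A, X → +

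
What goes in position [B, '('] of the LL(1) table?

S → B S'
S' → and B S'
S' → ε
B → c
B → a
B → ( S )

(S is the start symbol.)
B → ( S )

To find M[B, '('], we find productions for B where '(' is in the predict set (PREDICT(N → α) = (FIRST(α) \ {ε}) ∪ (FOLLOW(N) if α ⇒* ε)).

B → c: PREDICT = { 'c' }
B → a: PREDICT = { 'a' }
B → ( S ): PREDICT = { '(' }
  '(' is in predict set, so this production goes in M[B, '(']

M[B, '('] = B → ( S )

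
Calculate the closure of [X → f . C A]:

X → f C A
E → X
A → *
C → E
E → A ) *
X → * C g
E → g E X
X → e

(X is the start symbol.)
Start with: [X → f . C A]
  [X → f . C A] has the dot before C: add [C → . E]
  [C → . E] has the dot before E: add [E → . X], [E → . A ) *], [E → . g E X]
  [E → . X] has the dot before X: add [X → . f C A], [X → . * C g], [X → . e]
  [E → . A ) *] has the dot before A: add [A → . *]
No further items can be added.

CLOSURE = { [A → . *], [C → . E], [E → . A ) *], [E → . X], [E → . g E X], [X → . * C g], [X → . e], [X → . f C A], [X → f . C A] }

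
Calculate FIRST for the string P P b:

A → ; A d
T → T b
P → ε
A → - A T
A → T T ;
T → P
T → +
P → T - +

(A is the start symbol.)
FIRST sets of the non-terminals involved (from the grammar, by fixed-point iteration):
  FIRST(P) = { '+', '-', 'b', ε }

To compute FIRST(P P b), process the symbols left to right:
Symbol P is a non-terminal. Add FIRST(P) \ {ε} = { '+', '-', 'b' }
P is nullable (ε ∈ FIRST(P)), continue to the next symbol.
Symbol P is a non-terminal. Add FIRST(P) \ {ε} = { '+', '-', 'b' }
P is nullable (ε ∈ FIRST(P)), continue to the next symbol.
Symbol b is a terminal. Add 'b' and stop.
FIRST(P P b) = { '+', '-', 'b' }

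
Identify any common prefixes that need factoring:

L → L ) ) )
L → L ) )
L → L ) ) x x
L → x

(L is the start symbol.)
Yes, L has productions with common prefix 'L ) )'

Left-factoring is needed when two productions for the same non-terminal
share a common prefix on the right-hand side.

Productions for L:
  L → L ) ) )
  L → L ) )
  L → L ) ) x x
  L → x

Found common prefix 'L ) )' in productions for L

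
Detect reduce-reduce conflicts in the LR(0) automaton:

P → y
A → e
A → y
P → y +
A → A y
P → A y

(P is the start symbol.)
A reduce-reduce conflict occurs when an LR(0) state has two complete items [A → α .] and [B → β .] — both call for a reduction, and with no lookahead the parser cannot choose between them.

Augment with P' → P and build the canonical LR(0) collection (I0 = CLOSURE({[P' → . P]}), then GOTO on every symbol after a dot until no new states appear). It has 7 states:
  I0: { [A → . A y], [A → . e], [A → . y], [P → . A y], [P → . y +], [P → . y], [P' → . P] }  — shift
  I1: { [A → A . y], [P → A . y] }  — shift
  I2: { [P' → P .] }  — accept
  I3: { [A → e .] }  — reduce
  I4: { [A → y .], [P → y . +], [P → y .] }  — shift, 2 reduces
  I5: { [P → y + .] }  — reduce
  I6: { [A → A y .], [P → A y .] }  — 2 reduces

I4 contains complete items [A → y .], [P → y .] — reduce-reduce conflict.
I6 contains complete items [A → A y .], [P → A y .] — reduce-reduce conflict.

Answer: Yes — I4: [A → y .] vs [P → y .]; I6: [A → A y .] vs [P → A y .]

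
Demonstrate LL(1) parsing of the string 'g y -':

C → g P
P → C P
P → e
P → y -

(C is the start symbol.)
Stack is shown with the top on the left.

Stack  Input    Action
----------------------
C $    g y - $  output C → g P
g P $  g y - $  match 'g'
P $    y - $    output P → y -
y - $  y - $    match 'y'
- $    - $      match '-'
$      $        accept

The string is accepted.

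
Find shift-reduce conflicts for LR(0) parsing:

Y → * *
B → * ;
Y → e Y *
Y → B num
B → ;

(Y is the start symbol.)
No shift-reduce conflicts

A shift-reduce conflict occurs when an LR(0) state has both:
  - a complete (reduce) item [A → α .] (dot at the end), and
  - a shift item [B → β . c γ] (dot before a terminal).

Augment with Y' → Y and build the canonical LR(0) collection (I0 = CLOSURE({[Y' → . Y]}), then GOTO on every symbol after a dot until no new states appear). It has 11 states:
  I0: { [B → . * ;], [B → . ;], [Y → . * *], [Y → . B num], [Y → . e Y *], [Y' → . Y] }  — shift
  I1: { [B → * . ;], [Y → * . *] }  — shift
  I2: { [B → ; .] }  — reduce
  I3: { [Y → B . num] }  — shift
  I4: { [Y' → Y .] }  — accept
  I5: { [B → . * ;], [B → . ;], [Y → . * *], [Y → . B num], [Y → . e Y *], [Y → e . Y *] }  — shift
  I6: { [Y → e Y . *] }  — shift
  I7: { [Y → e Y * .] }  — reduce
  I8: { [Y → B num .] }  — reduce
  I9: { [Y → * * .] }  — reduce
  I10: { [B → * ; .] }  — reduce

No state contains both a complete item and a shift item.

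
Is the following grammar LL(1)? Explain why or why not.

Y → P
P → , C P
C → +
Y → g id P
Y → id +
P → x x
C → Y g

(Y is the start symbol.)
Yes, the grammar is LL(1).

A grammar is LL(1) if for each non-terminal N with multiple productions, the predict sets of those productions are pairwise disjoint, where PREDICT(N → α) = (FIRST(α) \ {ε}) ∪ (FOLLOW(N) if α ⇒* ε).

Relevant sets:
  FIRST(P) = { ',', 'x' }
  FIRST(Y) = { ',', 'g', 'id', 'x' }

For Y:
  PREDICT(Y → P) = { ',', 'x' }
  PREDICT(Y → g id P) = { 'g' }
  PREDICT(Y → id '+') = { 'id' }
For P:
  PREDICT(P → ',' C P) = { ',' }
  PREDICT(P → x x) = { 'x' }
For C:
  PREDICT(C → '+') = { '+' }
  PREDICT(C → Y g) = { ',', 'g', 'id', 'x' }

All predict sets are disjoint. The grammar IS LL(1).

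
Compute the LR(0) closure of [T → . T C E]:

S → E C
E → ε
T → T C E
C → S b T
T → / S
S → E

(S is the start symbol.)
Start with: [T → . T C E]
  [T → . T C E] has the dot before T: add [T → . / S]
No further items can be added.

CLOSURE = { [T → . / S], [T → . T C E] }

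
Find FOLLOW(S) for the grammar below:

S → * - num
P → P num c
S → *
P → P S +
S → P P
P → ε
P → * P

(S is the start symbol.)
To compute FOLLOW(S), find every occurrence of S on a right-hand side N → α S β: add FIRST(β) \ {ε}, and if β is empty or nullable also add FOLLOW(N). Iterate to a fixed point.

S is the start symbol, so $ ∈ FOLLOW(S).
In P → P S +: S is followed by '+', add FIRST('+') \ {ε} = { '+' }

Taking the union: FOLLOW(S) = { $, '+' }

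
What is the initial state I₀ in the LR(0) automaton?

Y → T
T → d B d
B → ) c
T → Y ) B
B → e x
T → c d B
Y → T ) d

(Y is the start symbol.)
{ [T → . Y ) B], [T → . c d B], [T → . d B d], [Y → . T ) d], [Y → . T], [Y' → . Y] }

First, augment the grammar with Y' → Y
I₀ = CLOSURE({ [Y' → . Y] }):
  [Y' → . Y] has the dot before Y: add [Y → . T], [Y → . T ) d]
  [Y → . T] has the dot before T: add [T → . d B d], [T → . Y ) B], [T → . c d B]
No further items can be added.

I₀ = { [T → . Y ) B], [T → . c d B], [T → . d B d], [Y → . T ) d], [Y → . T], [Y' → . Y] }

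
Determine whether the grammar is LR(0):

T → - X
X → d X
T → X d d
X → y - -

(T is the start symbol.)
Yes, the grammar is LR(0)

Augment with T' → T and build the canonical LR(0) collection (I0 = CLOSURE({[T' → . T]}), then GOTO on every symbol after a dot until no new states appear). It has 12 states:
  I0: { [T → . - X], [T → . X d d], [T' → . T], [X → . d X], [X → . y - -] }  — shift
  I1: { [T → - . X], [X → . d X], [X → . y - -] }  — shift
  I2: { [T' → T .] }  — accept
  I3: { [T → X . d d] }  — shift
  I4: { [X → . d X], [X → . y - -], [X → d . X] }  — shift
  I5: { [X → y . - -] }  — shift
  I6: { [X → y - . -] }  — shift
  I7: { [X → y - - .] }  — reduce
  I8: { [X → d X .] }  — reduce
  I9: { [T → X d . d] }  — shift
  I10: { [T → X d d .] }  — reduce
  I11: { [T → - X .] }  — reduce

Every state is either a pure shift/goto state or contains exactly one complete item and nothing to shift — no conflicts. The grammar is LR(0).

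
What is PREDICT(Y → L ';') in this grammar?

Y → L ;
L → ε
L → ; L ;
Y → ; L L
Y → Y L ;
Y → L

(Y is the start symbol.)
{ ';' }

PREDICT(Y → L ';') = (FIRST(RHS) \ {ε}) ∪ (FOLLOW(Y) if ε ∈ FIRST(RHS), i.e. RHS ⇒* ε)
FIRST(L) = { ';', ε }
FIRST(L ';') = { ';' }
ε ∉ FIRST(L ';'), so FOLLOW(Y) is not added.
PREDICT(Y → L ';') = { ';' }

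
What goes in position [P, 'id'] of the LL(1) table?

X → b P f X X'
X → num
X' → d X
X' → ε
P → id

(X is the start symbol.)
To find M[P, 'id'], we find productions for P where 'id' is in the predict set (PREDICT(N → α) = (FIRST(α) \ {ε}) ∪ (FOLLOW(N) if α ⇒* ε)).

P → id: PREDICT = { 'id' }
  'id' is in predict set, so this production goes in M[P, 'id']

M[P, 'id'] = P → id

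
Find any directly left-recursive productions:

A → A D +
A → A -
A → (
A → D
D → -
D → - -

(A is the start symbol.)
Yes, A is left-recursive

Direct left recursion occurs when N → N α for some non-terminal N (the right-hand side begins with the left-hand side itself).

A → A D +: LEFT RECURSIVE (starts with A)
A → A -: LEFT RECURSIVE (starts with A)
A → (: starts with '('
A → D: starts with D
D → -: starts with '-'
D → - -: starts with '-'

The grammar has direct left recursion on: A.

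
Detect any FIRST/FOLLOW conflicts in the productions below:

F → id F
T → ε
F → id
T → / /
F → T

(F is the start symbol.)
Nullable non-terminals: F, T.
FIRST sets used below: FIRST(T) = { '/', ε }

F: nullable alternative(s) F → T; FOLLOW(F) = { $ }
  F → id F: FIRST \ {ε} = { 'id' } — disjoint from FOLLOW(F)
  F → id: FIRST \ {ε} = { 'id' } — disjoint from FOLLOW(F)
  F → T: FIRST \ {ε} = { '/' } — this is the only nullable alternative, skip

T: nullable alternative(s) T → ε; FOLLOW(T) = { $ }
  T → ε: FIRST \ {ε} = { } — this is the only nullable alternative, skip
  T → / /: FIRST \ {ε} = { '/' } — disjoint from FOLLOW(T)

No FIRST/FOLLOW conflicts found.

Answer: No FIRST/FOLLOW conflicts.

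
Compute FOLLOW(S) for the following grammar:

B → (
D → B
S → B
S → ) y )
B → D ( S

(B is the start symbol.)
{ $, '(' }

In B → D ( S: S is at the end, add FOLLOW(B)

The FOLLOW sets referred to above (computed the same way, to a fixed point):
  FOLLOW(B) = { $, '(' }

Taking the union: FOLLOW(S) = { $, '(' }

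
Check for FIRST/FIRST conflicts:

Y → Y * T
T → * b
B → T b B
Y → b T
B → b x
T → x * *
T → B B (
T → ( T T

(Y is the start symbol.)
A FIRST/FIRST conflict occurs when two productions N → α and N → β for the same non-terminal have FIRST(α) ∩ FIRST(β) ≠ ∅ (with ε ∈ FIRST of a nullable right-hand side, so two nullable alternatives also conflict).

FIRST sets of the non-terminals at (or reachable through a nullable prefix from) the front of some alternative:
  FIRST(Y) = { 'b' }
  FIRST(B) = { '(', '*', 'b', 'x' }
  FIRST(T) = { '(', '*', 'b', 'x' }

Productions for Y:
  Y → Y * T: FIRST = { 'b' }
  Y → b T: FIRST = { 'b' }
Productions for T:
  T → * b: FIRST = { '*' }
  T → x * *: FIRST = { 'x' }
  T → B B (: FIRST = { '(', '*', 'b', 'x' }
  T → ( T T: FIRST = { '(' }
Productions for B:
  B → T b B: FIRST = { '(', '*', 'b', 'x' }
  B → b x: FIRST = { 'b' }

Conflict for Y: Y → Y * T and Y → b T
  Overlap: { 'b' }
Conflict for T: T → * b and T → B B (
  Overlap: { '*' }
Conflict for T: T → x * * and T → B B (
  Overlap: { 'x' }
Conflict for T: T → B B ( and T → ( T T
  Overlap: { '(' }
Conflict for B: B → T b B and B → b x
  Overlap: { 'b' }

Answer: Yes. Y → Y '*' T / Y → b T on { 'b' }; T → '*' b / T → B B '(' on { '*' }; T → x '*' '*' / T → B B '(' on { 'x' }; T → B B '(' / T → '(' T T on { '(' }; B → T b B / B → b x on { 'b' }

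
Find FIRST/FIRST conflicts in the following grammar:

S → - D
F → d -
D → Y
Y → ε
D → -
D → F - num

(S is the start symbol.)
No FIRST/FIRST conflicts.

A FIRST/FIRST conflict occurs when two productions N → α and N → β for the same non-terminal have FIRST(α) ∩ FIRST(β) ≠ ∅ (with ε ∈ FIRST of a nullable right-hand side, so two nullable alternatives also conflict).

FIRST sets of the non-terminals at (or reachable through a nullable prefix from) the front of some alternative:
  FIRST(Y) = { ε }
  FIRST(F) = { 'd' }

Productions for D:
  D → Y: FIRST = { ε }
  D → -: FIRST = { '-' }
  D → F - num: FIRST = { 'd' }
S, F, Y have only one production, so no FIRST/FIRST conflict is possible there.

All alternatives of each non-terminal have pairwise disjoint FIRST sets.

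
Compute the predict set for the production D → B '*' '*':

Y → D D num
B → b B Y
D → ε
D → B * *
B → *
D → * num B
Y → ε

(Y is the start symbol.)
PREDICT(D → B '*' '*') = (FIRST(RHS) \ {ε}) ∪ (FOLLOW(D) if ε ∈ FIRST(RHS), i.e. RHS ⇒* ε)
FIRST(B) = { '*', 'b' }
FIRST(B '*' '*') = { '*', 'b' }
ε ∉ FIRST(B '*' '*'), so FOLLOW(D) is not added.
PREDICT(D → B '*' '*') = { '*', 'b' }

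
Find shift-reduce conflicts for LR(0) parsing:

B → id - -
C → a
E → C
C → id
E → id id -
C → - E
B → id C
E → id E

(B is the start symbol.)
Yes — I7: [B → id - - .] vs [C → . - E]; I10: [C → id .] vs [C → . - E]; I13: [C → id .] vs [C → . - E]; I14: [E → id id - .] vs [C → . - E]

A shift-reduce conflict occurs when an LR(0) state has both:
  - a complete (reduce) item [A → α .] (dot at the end), and
  - a shift item [B → β . c γ] (dot before a terminal).

Augment with B' → B and build the canonical LR(0) collection (I0 = CLOSURE({[B' → . B]}), then GOTO on every symbol after a dot until no new states appear). It has 15 states:
  I0: { [B → . id - -], [B → . id C], [B' → . B] }  — shift
  I1: { [B' → B .] }  — accept
  I2: { [B → id . - -], [B → id . C], [C → . - E], [C → . a], [C → . id] }  — shift
  I3: { [B → id - . -], [C → - . E], [C → . - E], [C → . a], [C → . id], [E → . C], [E → . id E], [E → . id id -] }  — shift
  I4: { [B → id C .] }  — reduce
  I5: { [C → a .] }  — reduce
  I6: { [C → id .] }  — reduce
  I7: { [B → id - - .], [C → - . E], [C → . - E], [C → . a], [C → . id], [E → . C], [E → . id E], [E → . id id -] }  — shift, reduce
  I8: { [E → C .] }  — reduce
  I9: { [C → - E .] }  — reduce
  I10: { [C → . - E], [C → . a], [C → . id], [C → id .], [E → . C], [E → . id E], [E → . id id -], [E → id . E], [E → id . id -] }  — shift, reduce
  I11: { [C → - . E], [C → . - E], [C → . a], [C → . id], [E → . C], [E → . id E], [E → . id id -] }  — shift
  I12: { [E → id E .] }  — reduce
  I13: { [C → . - E], [C → . a], [C → . id], [C → id .], [E → . C], [E → . id E], [E → . id id -], [E → id . E], [E → id . id -], [E → id id . -] }  — shift, reduce
  I14: { [C → - . E], [C → . - E], [C → . a], [C → . id], [E → . C], [E → . id E], [E → . id id -], [E → id id - .] }  — shift, reduce

I7 contains reduce item [B → id - - .] and shift items [C → . - E], [C → . a], [C → . id], [E → . id E], [E → . id id -] — shift-reduce conflict.
I10 contains reduce item [C → id .] and shift items [C → . - E], [C → . a], [C → . id], [E → . id E], [E → . id id -], [E → id . id -] — shift-reduce conflict.
I13 contains reduce item [C → id .] and shift items [C → . - E], [C → . a], [C → . id], [E → . id E], [E → . id id -], [E → id . id -], [E → id id . -] — shift-reduce conflict.
I14 contains reduce item [E → id id - .] and shift items [C → . - E], [C → . a], [C → . id], [E → . id E], [E → . id id -] — shift-reduce conflict.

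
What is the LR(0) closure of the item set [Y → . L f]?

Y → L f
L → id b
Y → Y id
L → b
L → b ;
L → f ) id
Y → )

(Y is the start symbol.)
To compute CLOSURE, for each item [A → α.Bβ] where B is a non-terminal, add [B → .γ] for all productions B → γ; repeat for the newly added items until nothing changes.

Start with: [Y → . L f]
  [Y → . L f] has the dot before L: add [L → . id b], [L → . b], [L → . b ;], [L → . f ) id]
No further items can be added.

CLOSURE = { [L → . b ;], [L → . b], [L → . f ) id], [L → . id b], [Y → . L f] }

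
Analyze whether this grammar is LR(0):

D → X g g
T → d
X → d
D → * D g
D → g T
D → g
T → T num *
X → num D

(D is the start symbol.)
No. Shift-reduce conflict between [D → g .] and [T → . d]

Augment with D' → D and build the canonical LR(0) collection (I0 = CLOSURE({[D' → . D]}), then GOTO on every symbol after a dot until no new states appear). It has 16 states:
  I0: { [D → . * D g], [D → . X g g], [D → . g T], [D → . g], [D' → . D], [X → . d], [X → . num D] }  — shift
  I1: { [D → * . D g], [D → . * D g], [D → . X g g], [D → . g T], [D → . g], [X → . d], [X → . num D] }  — shift
  I2: { [D' → D .] }  — accept
  I3: { [D → X . g g] }  — shift
  I4: { [X → d .] }  — reduce
  I5: { [D → g . T], [D → g .], [T → . T num *], [T → . d] }  — shift, reduce
  I6: { [D → . * D g], [D → . X g g], [D → . g T], [D → . g], [X → . d], [X → . num D], [X → num . D] }  — shift
  I7: { [X → num D .] }  — reduce
  I8: { [D → g T .], [T → T . num *] }  — shift, reduce
  I9: { [T → d .] }  — reduce
  I10: { [T → T num . *] }  — shift
  I11: { [T → T num * .] }  — reduce
  I12: { [D → X g . g] }  — shift
  I13: { [D → X g g .] }  — reduce
  I14: { [D → * D . g] }  — shift
  I15: { [D → * D g .] }  — reduce

Conflict in state I5:
  Shift-reduce conflict between [D → g .] and [T → . d]
So the grammar is NOT LR(0).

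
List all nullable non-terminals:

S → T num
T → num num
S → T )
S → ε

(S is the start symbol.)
A non-terminal is nullable if it can derive ε (the empty string): either it has an ε-production, or it has a production whose right-hand side consists entirely of nullable non-terminals.

ε-productions: S → ε
So S is immediately nullable.
No further non-terminal can be added: every production for the remaining non-terminals contains a terminal or a non-nullable non-terminal.
Nullable = { 'S' }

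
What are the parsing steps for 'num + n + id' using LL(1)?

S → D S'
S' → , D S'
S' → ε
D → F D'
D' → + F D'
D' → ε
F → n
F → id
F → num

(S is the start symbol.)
LL(1) parsing maintains a stack (initially the start symbol over $) and the input. At each step: if the stack top is a terminal, match it against the current input token; if it is a non-terminal N, replace it with the RHS of M[N, lookahead] (the unique production whose predict set contains the lookahead).

Stack is shown with the top on the left.

Stack        Input           Action
-----------------------------------
S $          num + n + id $  output S → D S'
D S' $       num + n + id $  output D → F D'
F D' S' $    num + n + id $  output F → num
num D' S' $  num + n + id $  match 'num'
D' S' $      + n + id $      output D' → + F D'
+ F D' S' $  + n + id $      match '+'
F D' S' $    n + id $        output F → n
n D' S' $    n + id $        match 'n'
D' S' $      + id $          output D' → + F D'
+ F D' S' $  + id $          match '+'
F D' S' $    id $            output F → id
id D' S' $   id $            match 'id'
D' S' $      $               output D' → ε
S' $         $               output S' → ε
$            $               accept

The string is accepted.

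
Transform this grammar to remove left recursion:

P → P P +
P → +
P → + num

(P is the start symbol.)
P is directly left-recursive. The standard transformation for
  A → A α₁ | ... | A α_m | β₁ | ... | β_n
is
  A  → β₁ A' | ... | β_n A'
  A' → α₁ A' | ... | α_m A' | ε

P → + becomes P → + P'
P → + num becomes P → + num P'
P → P P + becomes P' → P + P'
Add P' → ε

Resulting grammar:
P → + P'
P → + num P'
P' → P + P'
P' → ε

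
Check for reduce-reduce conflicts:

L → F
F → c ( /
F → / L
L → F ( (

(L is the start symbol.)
Augment with L' → L and build the canonical LR(0) collection (I0 = CLOSURE({[L' → . L]}), then GOTO on every symbol after a dot until no new states appear). It has 10 states:
  I0: { [F → . / L], [F → . c ( /], [L → . F ( (], [L → . F], [L' → . L] }  — shift
  I1: { [F → . / L], [F → . c ( /], [F → / . L], [L → . F ( (], [L → . F] }  — shift
  I2: { [L → F . ( (], [L → F .] }  — shift, reduce
  I3: { [L' → L .] }  — accept
  I4: { [F → c . ( /] }  — shift
  I5: { [F → c ( . /] }  — shift
  I6: { [F → c ( / .] }  — reduce
  I7: { [L → F ( . (] }  — shift
  I8: { [L → F ( ( .] }  — reduce
  I9: { [F → / L .] }  — reduce

No state contains more than one complete item.

Answer: No reduce-reduce conflicts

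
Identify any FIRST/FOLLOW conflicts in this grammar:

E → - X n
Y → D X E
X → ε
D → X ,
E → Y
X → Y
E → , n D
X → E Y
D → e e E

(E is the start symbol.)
A FIRST/FOLLOW conflict occurs when a non-terminal N has a nullable alternative N → β (β ⇒* ε) and another alternative N → α with FIRST(α) ∩ FOLLOW(N) ≠ ∅: on such a lookahead the parser cannot decide between expanding α and letting N vanish via β.

Nullable non-terminals: X.
FIRST sets used below: FIRST(Y) = { ',', '-', 'e' }, FIRST(E) = { ',', '-', 'e' }

X: nullable alternative(s) X → ε; FOLLOW(X) = { ',', '-', 'e', 'n' }
  X → ε: FIRST \ {ε} = { } — this is the only nullable alternative, skip
  X → Y: FIRST \ {ε} = { ',', '-', 'e' } — overlaps FOLLOW(X) on { ',', '-', 'e' }: CONFLICT
  X → E Y: FIRST \ {ε} = { ',', '-', 'e' } — overlaps FOLLOW(X) on { ',', '-', 'e' }: CONFLICT

D, E, Y have no nullable alternative, so no FIRST/FOLLOW check is needed there.

So the grammar has 2 FIRST/FOLLOW conflicts (marked CONFLICT above).

Answer: Yes. X → Y with FOLLOW(X) on { ',', '-', 'e' }; X → E Y with FOLLOW(X) on { ',', '-', 'e' }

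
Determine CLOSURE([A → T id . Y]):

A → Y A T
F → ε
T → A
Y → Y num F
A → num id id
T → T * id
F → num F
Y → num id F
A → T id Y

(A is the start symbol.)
Start with: [A → T id . Y]
  [A → T id . Y] has the dot before Y: add [Y → . Y num F], [Y → . num id F]
No further items can be added.

CLOSURE = { [A → T id . Y], [Y → . Y num F], [Y → . num id F] }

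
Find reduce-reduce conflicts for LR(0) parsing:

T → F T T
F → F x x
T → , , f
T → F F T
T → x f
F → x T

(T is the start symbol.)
No reduce-reduce conflicts

Augment with T' → T and build the canonical LR(0) collection (I0 = CLOSURE({[T' → . T]}), then GOTO on every symbol after a dot until no new states appear). It has 15 states:
  I0: { [F → . F x x], [F → . x T], [T → . , , f], [T → . F F T], [T → . F T T], [T → . x f], [T' → . T] }  — shift
  I1: { [T → , . , f] }  — shift
  I2: { [F → . F x x], [F → . x T], [F → F . x x], [T → . , , f], [T → . F F T], [T → . F T T], [T → . x f], [T → F . F T], [T → F . T T] }  — shift
  I3: { [T' → T .] }  — accept
  I4: { [F → . F x x], [F → . x T], [F → x . T], [T → . , , f], [T → . F F T], [T → . F T T], [T → . x f], [T → x . f] }  — shift
  I5: { [F → x T .] }  — reduce
  I6: { [T → x f .] }  — reduce
  I7: { [F → . F x x], [F → . x T], [F → F . x x], [T → . , , f], [T → . F F T], [T → . F T T], [T → . x f], [T → F . F T], [T → F . T T], [T → F F . T] }  — shift
  I8: { [F → . F x x], [F → . x T], [T → . , , f], [T → . F F T], [T → . F T T], [T → . x f], [T → F T . T] }  — shift
  I9: { [F → . F x x], [F → . x T], [F → F x . x], [F → x . T], [T → . , , f], [T → . F F T], [T → . F T T], [T → . x f], [T → x . f] }  — shift
  I10: { [F → . F x x], [F → . x T], [F → F x x .], [F → x . T], [T → . , , f], [T → . F F T], [T → . F T T], [T → . x f], [T → x . f] }  — shift, reduce
  I11: { [T → F T T .] }  — reduce
  I12: { [F → . F x x], [F → . x T], [T → . , , f], [T → . F F T], [T → . F T T], [T → . x f], [T → F F T .], [T → F T . T] }  — shift, reduce
  I13: { [T → , , . f] }  — shift
  I14: { [T → , , f .] }  — reduce

No state contains more than one complete item.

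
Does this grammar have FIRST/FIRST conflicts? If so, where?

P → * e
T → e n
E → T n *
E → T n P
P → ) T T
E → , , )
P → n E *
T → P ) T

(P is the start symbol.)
Yes. E → T n '*' / E → T n P on { ')', '*', 'e', 'n' }

A FIRST/FIRST conflict occurs when two productions N → α and N → β for the same non-terminal have FIRST(α) ∩ FIRST(β) ≠ ∅ (with ε ∈ FIRST of a nullable right-hand side, so two nullable alternatives also conflict).

FIRST sets of the non-terminals at (or reachable through a nullable prefix from) the front of some alternative:
  FIRST(P) = { ')', '*', 'n' }
  FIRST(T) = { ')', '*', 'e', 'n' }

Productions for P:
  P → * e: FIRST = { '*' }
  P → ) T T: FIRST = { ')' }
  P → n E *: FIRST = { 'n' }
Productions for T:
  T → e n: FIRST = { 'e' }
  T → P ) T: FIRST = { ')', '*', 'n' }
Productions for E:
  E → T n *: FIRST = { ')', '*', 'e', 'n' }
  E → T n P: FIRST = { ')', '*', 'e', 'n' }
  E → , , ): FIRST = { ',' }

Conflict for E: E → T n * and E → T n P
  Overlap: { ')', '*', 'e', 'n' }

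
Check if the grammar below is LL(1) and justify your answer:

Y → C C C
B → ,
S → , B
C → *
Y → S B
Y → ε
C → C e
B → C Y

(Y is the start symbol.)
Relevant sets:
  FIRST(C) = { '*' }
  FIRST(S) = { ',' }
  FOLLOW(Y) = { $, '*', ',' }

For Y:
  PREDICT(Y → C C C) = { '*' }
  PREDICT(Y → S B) = { ',' }
  PREDICT(Y → ε) = { $, '*', ',' }
For B:
  PREDICT(B → ',') = { ',' }
  PREDICT(B → C Y) = { '*' }
For C:
  PREDICT(C → '*') = { '*' }
  PREDICT(C → C e) = { '*' }
S has a single production, so nothing to check there.

Conflict found: Predict set conflict for Y: { '*' }
The grammar is NOT LL(1).

Answer: No. Predict set conflict for Y: { '*' }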